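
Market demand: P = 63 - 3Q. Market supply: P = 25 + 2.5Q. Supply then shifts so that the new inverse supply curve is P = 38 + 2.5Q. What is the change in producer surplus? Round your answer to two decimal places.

-33.84

Initial equilibrium: Q_0 = 6.9091, P_0 = 42.2727; CS_0 = (1/2)(6.9091)(20.7273) = 71.6033, PS_0 = (1/2)(6.9091)(17.2727) = 59.6694.
New equilibrium: 63 - 3Q = 38 + 2.5Q gives Q_1 = 4.5455, P_1 = 49.3636; CS_1 = 30.9917, PS_1 = 25.8264.
Change in producer surplus = 25.8264 - 59.6694 = -33.843.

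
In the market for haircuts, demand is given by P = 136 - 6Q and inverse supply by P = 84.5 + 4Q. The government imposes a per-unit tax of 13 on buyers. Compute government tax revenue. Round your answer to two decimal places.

Without the tax, 136 - 6Q = 84.5 + 4Q so Q* = 5.15 and P* = 105.1.
With the tax, buyers' net willingness to pay falls by 13: (136 - 13) - 6Q = 84.5 + 4Q, so Q_t = 3.85. Buyers pay P_b = 112.9; sellers receive P_s = P_b - 13 = 99.9.
Revenue is the tax times quantity traded: 13 x 3.85 = 50.05.

50.05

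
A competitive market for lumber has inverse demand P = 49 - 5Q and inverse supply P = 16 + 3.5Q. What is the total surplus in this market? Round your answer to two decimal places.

64.06

Equilibrium: 49 - 5Q = 16 + 3.5Q, so Q* = 3.8824 and P* = 29.5882.
CS = (1/2)(3.8824)(19.4118) = 37.6817 and PS = (1/2)(3.8824)(13.5882) = 26.3772, so total surplus = 64.0588.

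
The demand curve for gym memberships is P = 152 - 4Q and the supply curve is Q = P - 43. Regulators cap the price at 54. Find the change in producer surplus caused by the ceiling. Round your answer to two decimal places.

-177.12

Rewriting supply in inverse form: P = 43 + Q.
Free-market equilibrium: 152 - 4Q = 43 + Q gives Q* = 21.8, P* = 64.8.
At P = 54, sellers supply (54 - 43)/1 = 11 while buyers want more, so the quantity traded is 11 at price 54.
PS goes from (1/2)(21.8)(21.8) = 237.62 to 60.5 (computed as (54 - 43)(11) - (1/2)(1)(11)^2), a change of -177.12.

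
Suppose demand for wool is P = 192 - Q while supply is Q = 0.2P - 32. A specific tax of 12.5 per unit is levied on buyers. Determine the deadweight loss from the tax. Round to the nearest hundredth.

Rewriting supply in inverse form: P = 160 + 5Q.
Without the tax, 192 - Q = 160 + 5Q so Q* = 5.3333 and P* = 186.6667.
With the tax, buyers' net willingness to pay falls by 12.5: (192 - 12.5) - Q = 160 + 5Q, so Q_t = 3.25. Buyers pay P_b = 188.75; sellers receive P_s = P_b - 12.5 = 176.25.
Deadweight loss is the triangle between the curves from Q_t to Q*: (1/2)(5.3333 - 3.25)(12.5) = 13.0208.

13.02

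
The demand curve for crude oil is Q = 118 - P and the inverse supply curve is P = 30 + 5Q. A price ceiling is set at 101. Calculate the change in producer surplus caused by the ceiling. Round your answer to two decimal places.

Rewriting demand in inverse form: P = 118 - Q.
Free-market equilibrium: 118 - Q = 30 + 5Q gives Q* = 14.6667, P* = 103.3333.
At P = 101, sellers supply (101 - 30)/5 = 14.2 while buyers want more, so the quantity traded is 14.2 at price 101.
PS goes from (1/2)(14.6667)(73.3333) = 537.7778 to 504.1 (computed as (101 - 30)(14.2) - (1/2)(5)(14.2)^2), a change of -33.6778.

-33.68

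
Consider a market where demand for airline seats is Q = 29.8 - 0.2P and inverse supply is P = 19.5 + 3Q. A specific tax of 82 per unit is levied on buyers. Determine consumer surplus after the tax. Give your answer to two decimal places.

88.13

Rewriting demand in inverse form: P = 149 - 5Q.
Pre-tax equilibrium: 149 - 5Q = 19.5 + 3Q gives Q* = 16.1875, P* = 68.0625.
With the tax, buyers' net willingness to pay falls by 82: (149 - 82) - 5Q = 19.5 + 3Q, so Q_t = 5.9375. Buyers pay P_b = 119.3125; sellers receive P_s = P_b - 82 = 37.3125.
Consumer surplus is the triangle under demand above P_b: (1/2)(5.9375)(149 - 119.3125) = 88.1348.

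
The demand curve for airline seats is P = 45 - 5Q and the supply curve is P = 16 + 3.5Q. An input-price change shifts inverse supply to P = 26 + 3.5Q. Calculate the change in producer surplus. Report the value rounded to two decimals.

Initial equilibrium: Q_0 = 3.4118, P_0 = 27.9412; CS_0 = (1/2)(3.4118)(17.0588) = 29.1003, PS_0 = (1/2)(3.4118)(11.9412) = 20.3702.
New equilibrium: 45 - 5Q = 26 + 3.5Q gives Q_1 = 2.2353, P_1 = 33.8235; CS_1 = 12.4913, PS_1 = 8.7439.
Change in producer surplus = 8.7439 - 20.3702 = -11.6263.

-11.63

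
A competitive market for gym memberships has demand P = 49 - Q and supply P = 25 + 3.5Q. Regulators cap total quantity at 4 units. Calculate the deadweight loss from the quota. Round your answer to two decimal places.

4.00

Unrestricted equilibrium: Q* = (49 - 25)/(1 + 3.5) = 5.3333.
At Q = 4 the demand price is 49 - (4) = 45 and the supply price is 25 + 3.5(4) = 39.
DWL = (1/2)(gap between curves at 4) x (Q* - 4) = (1/2)(6)(1.3333) = 4.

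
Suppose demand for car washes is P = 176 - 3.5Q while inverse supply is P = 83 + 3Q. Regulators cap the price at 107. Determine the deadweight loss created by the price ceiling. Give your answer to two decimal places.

Free-market equilibrium: 176 - 3.5Q = 83 + 3Q gives Q* = 14.3077, P* = 125.9231.
At P = 107, sellers supply (107 - 83)/3 = 8 while buyers want more, so the quantity traded is 8 at price 107.
The lost-trades triangle has base Q* - 8 = 6.3077 and height equal to the gap between the curves at Q = 8, which is 148 - 107 = 41. DWL = (1/2)(6.3077)(41) = 129.3077.

129.31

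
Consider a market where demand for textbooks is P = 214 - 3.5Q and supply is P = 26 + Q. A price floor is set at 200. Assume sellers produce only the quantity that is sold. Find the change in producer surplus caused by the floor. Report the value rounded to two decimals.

Free-market equilibrium: 214 - 3.5Q = 26 + Q gives Q* = 41.7778, P* = 67.7778.
At P = 200, buyers demand (214 - 200)/3.5 = 4 while sellers would supply more, so the quantity traded is 4 at price 200.
PS goes from (1/2)(41.7778)(41.7778) = 872.6914 to 688 (computed as (200 - 26)(4) - (1/2)(1)(4)^2), a change of -184.6914.

-184.69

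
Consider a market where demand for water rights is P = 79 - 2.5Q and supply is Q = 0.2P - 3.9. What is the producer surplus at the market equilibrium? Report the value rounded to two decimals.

157.34

Rewriting supply in inverse form: P = 19.5 + 5Q.
Setting demand equal to supply, 59.5 = 7.5Q, so Q* = 7.9333 and P* = 59.1667.
Producer surplus is the triangle above supply below P*: (1/2)(7.9333)(59.1667 - 19.5) = (1/2)(7.9333)(39.6667) = 157.3444.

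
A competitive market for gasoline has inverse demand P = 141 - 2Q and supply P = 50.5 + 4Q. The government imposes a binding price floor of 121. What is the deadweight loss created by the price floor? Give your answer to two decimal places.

Free-market equilibrium: 141 - 2Q = 50.5 + 4Q gives Q* = 15.0833, P* = 110.8333.
At P = 121, buyers demand (141 - 121)/2 = 10 while sellers would supply more, so the quantity traded is 10 at price 121.
The lost-trades triangle has base Q* - 10 = 5.0833 and height equal to the gap between the curves at Q = 10, which is 121 - 90.5 = 30.5. DWL = (1/2)(5.0833)(30.5) = 77.5208.

77.52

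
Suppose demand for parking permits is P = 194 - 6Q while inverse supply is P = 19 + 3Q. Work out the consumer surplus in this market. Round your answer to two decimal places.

1134.26

Setting demand equal to supply, 175 = 9Q, so Q* = 19.4444 and P* = 77.3333.
The demand choke price is 194, so CS = (1/2)(Q*)(194 - P*) = (1/2)(19.4444)(116.6667) = 1134.2593.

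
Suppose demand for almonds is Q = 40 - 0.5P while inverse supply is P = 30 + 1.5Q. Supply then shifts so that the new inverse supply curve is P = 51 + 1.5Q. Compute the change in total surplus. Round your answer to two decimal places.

Rewriting demand in inverse form: P = 80 - 2Q.
Initial equilibrium: Q_0 = 14.2857, P_0 = 51.4286; CS_0 = (1/2)(14.2857)(28.5714) = 204.0816, PS_0 = (1/2)(14.2857)(21.4286) = 153.0612.
New equilibrium: 80 - 2Q = 51 + 1.5Q gives Q_1 = 8.2857, P_1 = 63.4286; CS_1 = 68.6531, PS_1 = 51.4898.
Change in total surplus = (68.6531 + 51.4898) - (204.0816 + 153.0612) = -237.

-237.00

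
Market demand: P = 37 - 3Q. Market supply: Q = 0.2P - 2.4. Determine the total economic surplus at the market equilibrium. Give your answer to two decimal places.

Rewriting supply in inverse form: P = 12 + 5Q.
Equilibrium: 37 - 3Q = 12 + 5Q, so Q* = 3.125 and P* = 27.625.
CS = (1/2)(3.125)(9.375) = 14.6484 and PS = (1/2)(3.125)(15.625) = 24.4141, so total surplus = 39.0625.

39.06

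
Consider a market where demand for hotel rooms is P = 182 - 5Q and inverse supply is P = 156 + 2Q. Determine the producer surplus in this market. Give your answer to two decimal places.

13.80

Setting demand equal to supply, 26 = 7Q, so Q* = 3.7143 and P* = 163.4286.
PS is the area between P* and the supply curve from 0 to Q*: (1/2)(3.7143)(7.4286) = 13.7959.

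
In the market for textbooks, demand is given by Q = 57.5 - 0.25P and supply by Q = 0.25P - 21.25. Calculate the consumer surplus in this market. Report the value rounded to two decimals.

657.03

Rewriting demand in inverse form: P = 230 - 4Q.
Rewriting supply in inverse form: P = 85 + 4Q.
Set 230 - 4Q = 85 + 4Q, which gives 145 = 8Q, so Q* = 18.125 and P* = 230 - 4(18.125) = 157.5.
The demand choke price is 230, so CS = (1/2)(Q*)(230 - P*) = (1/2)(18.125)(72.5) = 657.0312.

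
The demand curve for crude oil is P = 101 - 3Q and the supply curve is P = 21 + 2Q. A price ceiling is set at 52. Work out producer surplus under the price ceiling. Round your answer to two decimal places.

240.25

Without the control, 101 - 3Q = 21 + 2Q so Q* = 16 and P* = 53.
At P = 52, sellers supply (52 - 21)/2 = 15.5 while buyers want more, so the quantity traded is 15.5 at price 52.
PS is the triangle above supply below 52: (1/2)(15.5)(52 - 21) = 240.25.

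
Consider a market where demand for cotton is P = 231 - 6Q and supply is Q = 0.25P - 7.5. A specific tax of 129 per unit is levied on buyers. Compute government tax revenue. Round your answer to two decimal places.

Rewriting supply in inverse form: P = 30 + 4Q.
Without the tax, 231 - 6Q = 30 + 4Q so Q* = 20.1 and P* = 110.4.
A tax on buyers shifts demand down by 129: (231 - 129) - 6Q = 30 + 4Q, so Q_t = 7.2. Buyers pay P_b = 187.8; sellers receive P_s = P_b - 129 = 58.8.
Tax revenue = t x Q_t = 129 x 7.2 = 928.8.

928.80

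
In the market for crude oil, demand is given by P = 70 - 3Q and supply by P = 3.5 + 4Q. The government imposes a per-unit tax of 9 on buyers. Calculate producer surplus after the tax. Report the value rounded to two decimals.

Without the tax, 70 - 3Q = 3.5 + 4Q so Q* = 9.5 and P* = 41.5.
A tax on buyers shifts demand down by 9: (70 - 9) - 3Q = 3.5 + 4Q, so Q_t = 8.2143. Buyers pay P_b = 45.3571; sellers receive P_s = P_b - 9 = 36.3571.
PS = (1/2)(Q_t)(P_s - 3.5) = (1/2)(8.2143)(32.8571) = 134.949.

134.95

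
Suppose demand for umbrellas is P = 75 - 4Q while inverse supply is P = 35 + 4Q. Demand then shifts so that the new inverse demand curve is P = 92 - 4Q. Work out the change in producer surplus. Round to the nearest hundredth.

Initial equilibrium: Q_0 = 5, P_0 = 55; CS_0 = (1/2)(5)(20) = 50, PS_0 = (1/2)(5)(20) = 50.
New equilibrium: 92 - 4Q = 35 + 4Q gives Q_1 = 7.125, P_1 = 63.5; CS_1 = 101.5312, PS_1 = 101.5312.
Change in producer surplus = 101.5312 - 50 = 51.5312.

51.53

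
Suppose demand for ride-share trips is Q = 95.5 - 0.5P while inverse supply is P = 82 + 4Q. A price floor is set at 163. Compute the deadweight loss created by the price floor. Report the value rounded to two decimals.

Rewriting demand in inverse form: P = 191 - 2Q.
Without the control, 191 - 2Q = 82 + 4Q so Q* = 18.1667 and P* = 154.6667.
At the floor price 163, quantity demanded is (191 - 163)/2 = 14; demand is the short side, so Q = 14 trades at P = 163.
At Q = 14 the demand price is 163 and the supply price is 138. Deadweight loss is the triangle between the curves from 14 to 18.1667: (1/2)(163 - 138)(18.1667 - 14) = 52.0833.

52.08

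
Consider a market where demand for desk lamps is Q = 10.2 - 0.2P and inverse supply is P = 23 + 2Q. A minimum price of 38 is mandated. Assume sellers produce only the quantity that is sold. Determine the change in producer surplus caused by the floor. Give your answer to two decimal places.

16.24

Rewriting demand in inverse form: P = 51 - 5Q.
Free-market equilibrium: 51 - 5Q = 23 + 2Q gives Q* = 4, P* = 31.
At P = 38, buyers demand (51 - 38)/5 = 2.6 while sellers would supply more, so the quantity traded is 2.6 at price 38.
PS goes from (1/2)(4)(8) = 16 to 32.24 (computed as (38 - 23)(2.6) - (1/2)(2)(2.6)^2), a change of 16.24.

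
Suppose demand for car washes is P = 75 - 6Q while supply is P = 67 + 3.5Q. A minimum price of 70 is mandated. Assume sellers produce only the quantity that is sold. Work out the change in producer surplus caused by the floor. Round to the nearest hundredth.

Without the control, 75 - 6Q = 67 + 3.5Q so Q* = 0.8421 and P* = 69.9474.
At P = 70, buyers demand (75 - 70)/6 = 0.8333 while sellers would supply more, so the quantity traded is 0.8333 at price 70.
PS goes from (1/2)(0.8421)(2.9474) = 1.241 to 1.2847 (computed as (70 - 67)(0.8333) - (1/2)(3.5)(0.8333)^2), a change of 0.0437.

0.04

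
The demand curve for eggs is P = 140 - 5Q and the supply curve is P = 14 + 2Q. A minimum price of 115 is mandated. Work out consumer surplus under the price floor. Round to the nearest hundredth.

62.50

Without the control, 140 - 5Q = 14 + 2Q so Q* = 18 and P* = 50.
At P = 115, buyers demand (140 - 115)/5 = 5 while sellers would supply more, so the quantity traded is 5 at price 115.
CS is the triangle under demand above 115: (1/2)(5)(140 - 115) = 62.5.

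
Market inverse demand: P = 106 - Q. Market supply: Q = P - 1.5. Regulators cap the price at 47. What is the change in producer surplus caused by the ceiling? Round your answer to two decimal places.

-329.91

Rewriting supply in inverse form: P = 1.5 + Q.
Free-market equilibrium: 106 - Q = 1.5 + Q gives Q* = 52.25, P* = 53.75.
At P = 47, sellers supply (47 - 1.5)/1 = 45.5 while buyers want more, so the quantity traded is 45.5 at price 47.
PS goes from (1/2)(52.25)(52.25) = 1365.0312 to 1035.125 (computed as (47 - 1.5)(45.5) - (1/2)(1)(45.5)^2), a change of -329.9062.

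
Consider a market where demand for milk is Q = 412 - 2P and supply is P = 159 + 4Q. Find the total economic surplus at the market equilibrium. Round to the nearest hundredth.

245.44

Rewriting demand in inverse form: P = 206 - 0.5Q.
Equilibrium: 206 - 0.5Q = 159 + 4Q, so Q* = 10.4444 and P* = 200.7778.
Total surplus is the full triangle between the curves from 0 to Q*: (1/2)(10.4444)(206 - 159) = 245.4444.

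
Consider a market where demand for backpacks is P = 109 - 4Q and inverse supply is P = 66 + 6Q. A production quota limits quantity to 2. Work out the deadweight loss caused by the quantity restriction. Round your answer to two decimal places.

26.45

Without the quota, 109 - 4Q = 66 + 6Q gives Q* = 4.3.
At Q = 2 the demand price is 109 - 4(2) = 101 and the supply price is 66 + 6(2) = 78.
DWL = (1/2)(gap between curves at 2) x (Q* - 2) = (1/2)(23)(2.3) = 26.45.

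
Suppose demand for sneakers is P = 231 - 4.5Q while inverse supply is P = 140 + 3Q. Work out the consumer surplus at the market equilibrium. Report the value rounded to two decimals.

331.24

Setting demand equal to supply, 91 = 7.5Q, so Q* = 12.1333 and P* = 176.4.
The demand choke price is 231, so CS = (1/2)(Q*)(231 - P*) = (1/2)(12.1333)(54.6) = 331.24.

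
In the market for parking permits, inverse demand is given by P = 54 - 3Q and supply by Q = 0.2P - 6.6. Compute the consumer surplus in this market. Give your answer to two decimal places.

Rewriting supply in inverse form: P = 33 + 5Q.
Setting demand equal to supply, 21 = 8Q, so Q* = 2.625 and P* = 46.125.
The demand choke price is 54, so CS = (1/2)(Q*)(54 - P*) = (1/2)(2.625)(7.875) = 10.3359.

10.34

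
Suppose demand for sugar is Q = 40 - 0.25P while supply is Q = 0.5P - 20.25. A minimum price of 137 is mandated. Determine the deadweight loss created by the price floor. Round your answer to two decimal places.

602.08

Rewriting demand in inverse form: P = 160 - 4Q.
Rewriting supply in inverse form: P = 40.5 + 2Q.
Free-market equilibrium: 160 - 4Q = 40.5 + 2Q gives Q* = 19.9167, P* = 80.3333.
At P = 137, buyers demand (160 - 137)/4 = 5.75 while sellers would supply more, so the quantity traded is 5.75 at price 137.
At Q = 5.75 the demand price is 137 and the supply price is 52. Deadweight loss is the triangle between the curves from 5.75 to 19.9167: (1/2)(137 - 52)(19.9167 - 5.75) = 602.0833.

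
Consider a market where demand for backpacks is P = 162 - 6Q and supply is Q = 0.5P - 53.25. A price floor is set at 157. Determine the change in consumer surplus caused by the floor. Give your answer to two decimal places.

Rewriting supply in inverse form: P = 106.5 + 2Q.
Without the control, 162 - 6Q = 106.5 + 2Q so Q* = 6.9375 and P* = 120.375.
At P = 157, buyers demand (162 - 157)/6 = 0.8333 while sellers would supply more, so the quantity traded is 0.8333 at price 157.
CS goes from (1/2)(6.9375)(41.625) = 144.3867 to 2.0833 (computed as (162 - 157)(0.8333) - (1/2)(6)(0.8333)^2), a change of -142.3034.

-142.30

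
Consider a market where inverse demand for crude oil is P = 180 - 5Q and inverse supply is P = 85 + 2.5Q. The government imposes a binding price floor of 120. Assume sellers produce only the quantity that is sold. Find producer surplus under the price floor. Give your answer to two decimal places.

Free-market equilibrium: 180 - 5Q = 85 + 2.5Q gives Q* = 12.6667, P* = 116.6667.
At the floor price 120, quantity demanded is (180 - 120)/5 = 12; demand is the short side, so Q = 12 trades at P = 120.
The supply price at Q = 12 is 115. PS is the trapezoid between 120 and supply over [0, 12]: (1/2)[(120 - 85) + (120 - 115)](12) = 240.

240.00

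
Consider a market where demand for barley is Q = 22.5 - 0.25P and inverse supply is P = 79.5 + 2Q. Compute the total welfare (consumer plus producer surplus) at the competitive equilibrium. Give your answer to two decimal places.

Rewriting demand in inverse form: P = 90 - 4Q.
Setting demand equal to supply, 10.5 = 6Q, so Q* = 1.75 and P* = 83.
Total surplus is the full triangle between the curves from 0 to Q*: (1/2)(1.75)(90 - 79.5) = 9.1875.

9.19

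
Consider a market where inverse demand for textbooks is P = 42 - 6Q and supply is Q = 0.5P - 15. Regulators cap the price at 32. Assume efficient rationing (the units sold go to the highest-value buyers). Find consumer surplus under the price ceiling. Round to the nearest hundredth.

7.00

Rewriting supply in inverse form: P = 30 + 2Q.
Free-market equilibrium: 42 - 6Q = 30 + 2Q gives Q* = 1.5, P* = 33.
At the ceiling price 32, quantity supplied is (32 - 30)/2 = 1; supply is the short side, so Q = 1 trades at P = 32.
The demand price at Q = 1 is 36. CS is the trapezoid between demand and 32 over [0, 1]: (1/2)[(42 - 32) + (36 - 32)](1) = 7.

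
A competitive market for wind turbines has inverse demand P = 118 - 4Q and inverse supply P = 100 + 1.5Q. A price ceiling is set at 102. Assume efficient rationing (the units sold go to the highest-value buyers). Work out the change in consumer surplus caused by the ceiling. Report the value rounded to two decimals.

Without the control, 118 - 4Q = 100 + 1.5Q so Q* = 3.2727 and P* = 104.9091.
At P = 102, sellers supply (102 - 100)/1.5 = 1.3333 while buyers want more, so the quantity traded is 1.3333 at price 102.
CS goes from (1/2)(3.2727)(13.0909) = 21.4215 to 17.7778 (computed as (118 - 102)(1.3333) - (1/2)(4)(1.3333)^2), a change of -3.6437.

-3.64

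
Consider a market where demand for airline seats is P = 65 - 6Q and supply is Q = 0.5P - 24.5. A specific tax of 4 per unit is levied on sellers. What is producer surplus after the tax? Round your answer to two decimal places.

2.25

Rewriting supply in inverse form: P = 49 + 2Q.
Without the tax, 65 - 6Q = 49 + 2Q so Q* = 2 and P* = 53.
A tax on sellers shifts supply up by 4: 65 - 6Q = 49 + 2Q + 4, so Q_t = 1.5. Buyers pay P_b = 56; sellers receive P_s = P_b - 4 = 52.
Producer surplus is the triangle above supply below P_s: (1/2)(1.5)(52 - 49) = 2.25.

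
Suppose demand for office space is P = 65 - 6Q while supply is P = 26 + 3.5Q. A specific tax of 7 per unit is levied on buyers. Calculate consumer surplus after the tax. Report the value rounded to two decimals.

Without the tax, 65 - 6Q = 26 + 3.5Q so Q* = 4.1053 and P* = 40.3684.
With the tax, buyers' net willingness to pay falls by 7: (65 - 7) - 6Q = 26 + 3.5Q, so Q_t = 3.3684. Buyers pay P_b = 44.7895; sellers receive P_s = P_b - 7 = 37.7895.
CS = (1/2)(Q_t)(65 - P_b) = (1/2)(3.3684)(20.2105) = 34.0388.

34.04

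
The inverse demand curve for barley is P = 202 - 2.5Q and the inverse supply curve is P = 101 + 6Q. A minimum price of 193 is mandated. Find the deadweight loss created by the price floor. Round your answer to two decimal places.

Free-market equilibrium: 202 - 2.5Q = 101 + 6Q gives Q* = 11.8824, P* = 172.2941.
At the floor price 193, quantity demanded is (202 - 193)/2.5 = 3.6; demand is the short side, so Q = 3.6 trades at P = 193.
At Q = 3.6 the demand price is 193 and the supply price is 122.6. Deadweight loss is the triangle between the curves from 3.6 to 11.8824: (1/2)(193 - 122.6)(11.8824 - 3.6) = 291.5388.

291.54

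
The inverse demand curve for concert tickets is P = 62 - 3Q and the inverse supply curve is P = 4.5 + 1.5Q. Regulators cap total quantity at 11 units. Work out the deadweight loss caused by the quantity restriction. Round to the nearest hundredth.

Unrestricted equilibrium: Q* = (62 - 4.5)/(3 + 1.5) = 12.7778.
At Q = 11 the demand price is 62 - 3(11) = 29 and the supply price is 4.5 + 1.5(11) = 21.
DWL = (1/2)(gap between curves at 11) x (Q* - 11) = (1/2)(8)(1.7778) = 7.1111.

7.11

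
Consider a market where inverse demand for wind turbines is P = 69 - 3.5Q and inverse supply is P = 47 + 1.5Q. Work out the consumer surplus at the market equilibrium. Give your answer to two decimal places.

33.88

Set 69 - 3.5Q = 47 + 1.5Q, which gives 22 = 5Q, so Q* = 4.4 and P* = 69 - 3.5(4.4) = 53.6.
Consumer surplus is the triangle under demand above P*: (1/2)(4.4)(69 - 53.6) = (1/2)(4.4)(15.4) = 33.88.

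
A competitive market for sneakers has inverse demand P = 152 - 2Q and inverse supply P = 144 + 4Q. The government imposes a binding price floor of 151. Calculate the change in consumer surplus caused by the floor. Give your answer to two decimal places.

Free-market equilibrium: 152 - 2Q = 144 + 4Q gives Q* = 1.3333, P* = 149.3333.
At P = 151, buyers demand (152 - 151)/2 = 0.5 while sellers would supply more, so the quantity traded is 0.5 at price 151.
CS goes from (1/2)(1.3333)(2.6667) = 1.7778 to 0.25 (computed as (152 - 151)(0.5) - (1/2)(2)(0.5)^2), a change of -1.5278.

-1.53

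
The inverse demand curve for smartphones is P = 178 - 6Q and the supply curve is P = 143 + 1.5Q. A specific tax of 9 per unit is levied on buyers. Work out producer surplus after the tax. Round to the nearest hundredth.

9.01

Without the tax, 178 - 6Q = 143 + 1.5Q so Q* = 4.6667 and P* = 150.
With the tax, buyers' net willingness to pay falls by 9: (178 - 9) - 6Q = 143 + 1.5Q, so Q_t = 3.4667. Buyers pay P_b = 157.2; sellers receive P_s = P_b - 9 = 148.2.
PS = (1/2)(Q_t)(P_s - 143) = (1/2)(3.4667)(5.2) = 9.0133.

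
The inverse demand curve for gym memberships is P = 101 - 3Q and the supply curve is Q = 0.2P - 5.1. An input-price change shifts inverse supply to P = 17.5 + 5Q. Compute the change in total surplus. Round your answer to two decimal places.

Rewriting supply in inverse form: P = 25.5 + 5Q.
Initial equilibrium: Q_0 = 9.4375, P_0 = 72.6875; CS_0 = (1/2)(9.4375)(28.3125) = 133.5996, PS_0 = (1/2)(9.4375)(47.1875) = 222.666.
New equilibrium: 101 - 3Q = 17.5 + 5Q gives Q_1 = 10.4375, P_1 = 69.6875; CS_1 = 163.4121, PS_1 = 272.3535.
Change in total surplus = (163.4121 + 272.3535) - (133.5996 + 222.666) = 79.5.

79.50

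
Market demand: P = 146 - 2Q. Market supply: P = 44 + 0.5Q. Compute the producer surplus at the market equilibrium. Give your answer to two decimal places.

Setting demand equal to supply, 102 = 2.5Q, so Q* = 40.8 and P* = 64.4.
The supply curve's price intercept is 44, so PS = (1/2)(Q*)(P* - 44) = (1/2)(40.8)(20.4) = 416.16.

416.16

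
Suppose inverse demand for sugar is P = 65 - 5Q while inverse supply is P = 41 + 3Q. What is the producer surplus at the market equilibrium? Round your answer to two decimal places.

13.50

Equilibrium: 65 - 5Q = 41 + 3Q, so Q* = 3 and P* = 50.
Producer surplus is the triangle above supply below P*: (1/2)(3)(50 - 41) = (1/2)(3)(9) = 13.5.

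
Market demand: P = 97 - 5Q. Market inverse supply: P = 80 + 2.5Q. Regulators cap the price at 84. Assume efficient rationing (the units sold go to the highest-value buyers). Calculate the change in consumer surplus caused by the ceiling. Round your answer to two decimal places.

1.56

Free-market equilibrium: 97 - 5Q = 80 + 2.5Q gives Q* = 2.2667, P* = 85.6667.
At the ceiling price 84, quantity supplied is (84 - 80)/2.5 = 1.6; supply is the short side, so Q = 1.6 trades at P = 84.
CS goes from (1/2)(2.2667)(11.3333) = 12.8444 to 14.4 (computed as (97 - 84)(1.6) - (1/2)(5)(1.6)^2), a change of 1.5556.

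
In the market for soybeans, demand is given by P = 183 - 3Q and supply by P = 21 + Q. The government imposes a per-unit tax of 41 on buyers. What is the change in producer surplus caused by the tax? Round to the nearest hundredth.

-362.59

Without the tax, 183 - 3Q = 21 + Q so Q* = 40.5 and P* = 61.5.
With the tax, buyers' net willingness to pay falls by 41: (183 - 41) - 3Q = 21 + Q, so Q_t = 30.25. Buyers pay P_b = 92.25; sellers receive P_s = P_b - 41 = 51.25.
Producers lose the trapezoid between P_s and P* out to Q_t plus the triangle from Q_t to Q*: change in PS = 457.5312 - 820.125 = -362.5938.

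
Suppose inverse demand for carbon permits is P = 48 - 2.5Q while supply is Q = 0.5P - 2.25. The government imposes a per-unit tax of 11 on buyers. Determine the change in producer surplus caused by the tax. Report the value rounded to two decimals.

-41.28

Rewriting supply in inverse form: P = 4.5 + 2Q.
Pre-tax equilibrium: 48 - 2.5Q = 4.5 + 2Q gives Q* = 9.6667, P* = 23.8333.
A tax on buyers shifts demand down by 11: (48 - 11) - 2.5Q = 4.5 + 2Q, so Q_t = 7.2222. Buyers pay P_b = 29.9444; sellers receive P_s = P_b - 11 = 18.9444.
PS falls from (1/2)(9.6667)(19.3333) = 93.4444 to (1/2)(7.2222)(14.4444) = 52.1605, a change of -41.284.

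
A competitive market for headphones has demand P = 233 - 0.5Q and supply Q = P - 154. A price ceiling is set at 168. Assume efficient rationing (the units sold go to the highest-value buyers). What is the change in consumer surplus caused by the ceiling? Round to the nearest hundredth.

Rewriting supply in inverse form: P = 154 + Q.
Without the control, 233 - 0.5Q = 154 + Q so Q* = 52.6667 and P* = 206.6667.
At P = 168, sellers supply (168 - 154)/1 = 14 while buyers want more, so the quantity traded is 14 at price 168.
CS goes from (1/2)(52.6667)(26.3333) = 693.4444 to 861 (computed as (233 - 168)(14) - (1/2)(0.5)(14)^2), a change of 167.5556.

167.56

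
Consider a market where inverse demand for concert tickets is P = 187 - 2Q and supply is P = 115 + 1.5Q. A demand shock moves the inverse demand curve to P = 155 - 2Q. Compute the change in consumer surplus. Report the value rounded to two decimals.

-292.57

Initial equilibrium: Q_0 = 20.5714, P_0 = 145.8571; CS_0 = (1/2)(20.5714)(41.1429) = 423.1837, PS_0 = (1/2)(20.5714)(30.8571) = 317.3878.
New equilibrium: 155 - 2Q = 115 + 1.5Q gives Q_1 = 11.4286, P_1 = 132.1429; CS_1 = 130.6122, PS_1 = 97.9592.
Change in consumer surplus = 130.6122 - 423.1837 = -292.5714.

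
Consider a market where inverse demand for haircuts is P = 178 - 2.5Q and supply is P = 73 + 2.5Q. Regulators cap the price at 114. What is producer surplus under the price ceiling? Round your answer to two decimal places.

336.20

Free-market equilibrium: 178 - 2.5Q = 73 + 2.5Q gives Q* = 21, P* = 125.5.
At P = 114, sellers supply (114 - 73)/2.5 = 16.4 while buyers want more, so the quantity traded is 16.4 at price 114.
PS is the triangle above supply below 114: (1/2)(16.4)(114 - 73) = 336.2.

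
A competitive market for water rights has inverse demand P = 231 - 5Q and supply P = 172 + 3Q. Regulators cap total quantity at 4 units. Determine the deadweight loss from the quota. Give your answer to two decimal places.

45.56

Unrestricted equilibrium: Q* = (231 - 172)/(5 + 3) = 7.375.
At Q = 4 the demand price is 231 - 5(4) = 211 and the supply price is 172 + 3(4) = 184.
DWL = (1/2)(gap between curves at 4) x (Q* - 4) = (1/2)(27)(3.375) = 45.5625.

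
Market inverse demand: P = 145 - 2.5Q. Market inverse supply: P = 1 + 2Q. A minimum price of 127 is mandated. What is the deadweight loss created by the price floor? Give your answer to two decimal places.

1383.84

Free-market equilibrium: 145 - 2.5Q = 1 + 2Q gives Q* = 32, P* = 65.
At the floor price 127, quantity demanded is (145 - 127)/2.5 = 7.2; demand is the short side, so Q = 7.2 trades at P = 127.
The lost-trades triangle has base Q* - 7.2 = 24.8 and height equal to the gap between the curves at Q = 7.2, which is 127 - 15.4 = 111.6. DWL = (1/2)(24.8)(111.6) = 1383.84.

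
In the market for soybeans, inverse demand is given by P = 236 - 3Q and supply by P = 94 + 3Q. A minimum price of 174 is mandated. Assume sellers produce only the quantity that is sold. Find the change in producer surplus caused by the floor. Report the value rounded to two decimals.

Without the control, 236 - 3Q = 94 + 3Q so Q* = 23.6667 and P* = 165.
At the floor price 174, quantity demanded is (236 - 174)/3 = 20.6667; demand is the short side, so Q = 20.6667 trades at P = 174.
PS goes from (1/2)(23.6667)(71) = 840.1667 to 1012.6667 (computed as (174 - 94)(20.6667) - (1/2)(3)(20.6667)^2), a change of 172.5.

172.50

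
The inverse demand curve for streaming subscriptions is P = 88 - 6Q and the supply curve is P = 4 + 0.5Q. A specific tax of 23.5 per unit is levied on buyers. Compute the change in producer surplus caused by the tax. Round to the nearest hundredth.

-20.09

Without the tax, 88 - 6Q = 4 + 0.5Q so Q* = 12.9231 and P* = 10.4615.
A tax on buyers shifts demand down by 23.5: (88 - 23.5) - 6Q = 4 + 0.5Q, so Q_t = 9.3077. Buyers pay P_b = 32.1538; sellers receive P_s = P_b - 23.5 = 8.6538.
Producers lose the trapezoid between P_s and P* out to Q_t plus the triangle from Q_t to Q*: change in PS = 21.6583 - 41.7515 = -20.0932.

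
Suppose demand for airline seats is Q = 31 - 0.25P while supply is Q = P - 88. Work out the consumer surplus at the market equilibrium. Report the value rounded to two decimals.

103.68

Rewriting demand in inverse form: P = 124 - 4Q.
Rewriting supply in inverse form: P = 88 + Q.
Setting demand equal to supply, 36 = 5Q, so Q* = 7.2 and P* = 95.2.
The demand choke price is 124, so CS = (1/2)(Q*)(124 - P*) = (1/2)(7.2)(28.8) = 103.68.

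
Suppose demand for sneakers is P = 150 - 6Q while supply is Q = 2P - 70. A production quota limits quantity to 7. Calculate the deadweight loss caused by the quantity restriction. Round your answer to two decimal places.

371.56

Rewriting supply in inverse form: P = 35 + 0.5Q.
Unrestricted equilibrium: Q* = (150 - 35)/(6 + 0.5) = 17.6923.
At Q = 7 the demand price is 150 - 6(7) = 108 and the supply price is 35 + 0.5(7) = 38.5.
DWL = (1/2)(gap between curves at 7) x (Q* - 7) = (1/2)(69.5)(10.6923) = 371.5577.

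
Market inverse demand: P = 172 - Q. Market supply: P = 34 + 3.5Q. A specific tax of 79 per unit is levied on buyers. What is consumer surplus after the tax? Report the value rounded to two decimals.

85.95

Without the tax, 172 - Q = 34 + 3.5Q so Q* = 30.6667 and P* = 141.3333.
With the tax, buyers' net willingness to pay falls by 79: (172 - 79) - Q = 34 + 3.5Q, so Q_t = 13.1111. Buyers pay P_b = 158.8889; sellers receive P_s = P_b - 79 = 79.8889.
CS = (1/2)(Q_t)(172 - P_b) = (1/2)(13.1111)(13.1111) = 85.9506.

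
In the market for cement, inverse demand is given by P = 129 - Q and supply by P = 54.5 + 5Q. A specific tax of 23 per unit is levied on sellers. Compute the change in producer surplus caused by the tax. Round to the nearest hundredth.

-201.25

Pre-tax equilibrium: 129 - Q = 54.5 + 5Q gives Q* = 12.4167, P* = 116.5833.
A tax on sellers shifts supply up by 23: 129 - Q = 54.5 + 5Q + 23, so Q_t = 8.5833. Buyers pay P_b = 120.4167; sellers receive P_s = P_b - 23 = 97.4167.
PS falls from (1/2)(12.4167)(62.0833) = 385.434 to (1/2)(8.5833)(42.9167) = 184.184, a change of -201.25.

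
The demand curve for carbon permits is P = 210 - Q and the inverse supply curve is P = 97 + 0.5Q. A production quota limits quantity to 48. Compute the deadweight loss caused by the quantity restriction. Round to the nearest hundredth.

Without the quota, 210 - Q = 97 + 0.5Q gives Q* = 75.3333.
At Q = 48 the demand price is 210 - (48) = 162 and the supply price is 97 + 0.5(48) = 121.
Deadweight loss is the triangle between the curves from 48 to 75.3333: (1/2)(162 - 121)(75.3333 - 48) = 560.3333.

560.33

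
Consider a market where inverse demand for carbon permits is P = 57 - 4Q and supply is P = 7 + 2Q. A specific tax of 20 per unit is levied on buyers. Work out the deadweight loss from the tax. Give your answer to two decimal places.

Without the tax, 57 - 4Q = 7 + 2Q so Q* = 8.3333 and P* = 23.6667.
A tax on buyers shifts demand down by 20: (57 - 20) - 4Q = 7 + 2Q, so Q_t = 5. Buyers pay P_b = 37; sellers receive P_s = P_b - 20 = 17.
The welfare triangle lost has base Q* - Q_t = 3.3333 and height t = 20, so DWL = (1/2)(3.3333)(20) = 33.3333.

33.33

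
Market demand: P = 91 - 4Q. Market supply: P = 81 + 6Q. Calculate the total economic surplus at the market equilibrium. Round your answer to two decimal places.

Equilibrium: 91 - 4Q = 81 + 6Q, so Q* = 1 and P* = 87.
Total surplus is the full triangle between the curves from 0 to Q*: (1/2)(1)(91 - 81) = 5.

5.00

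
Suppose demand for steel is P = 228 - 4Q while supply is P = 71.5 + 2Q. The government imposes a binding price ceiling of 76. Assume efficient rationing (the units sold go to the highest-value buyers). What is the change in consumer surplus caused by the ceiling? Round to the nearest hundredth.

-1028.81

Free-market equilibrium: 228 - 4Q = 71.5 + 2Q gives Q* = 26.0833, P* = 123.6667.
At P = 76, sellers supply (76 - 71.5)/2 = 2.25 while buyers want more, so the quantity traded is 2.25 at price 76.
CS goes from (1/2)(26.0833)(104.3333) = 1360.6806 to 331.875 (computed as (228 - 76)(2.25) - (1/2)(4)(2.25)^2), a change of -1028.8056.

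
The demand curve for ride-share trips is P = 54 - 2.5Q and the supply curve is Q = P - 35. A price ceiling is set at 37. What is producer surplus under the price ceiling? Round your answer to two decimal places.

2.00

Rewriting supply in inverse form: P = 35 + Q.
Without the control, 54 - 2.5Q = 35 + Q so Q* = 5.4286 and P* = 40.4286.
At the ceiling price 37, quantity supplied is (37 - 35)/1 = 2; supply is the short side, so Q = 2 trades at P = 37.
PS is the triangle above supply below 37: (1/2)(2)(37 - 35) = 2.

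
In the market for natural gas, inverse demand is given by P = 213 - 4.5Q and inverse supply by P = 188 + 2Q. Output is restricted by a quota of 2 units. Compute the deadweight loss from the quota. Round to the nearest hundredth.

Without the quota, 213 - 4.5Q = 188 + 2Q gives Q* = 3.8462.
At Q = 2 the demand price is 213 - 4.5(2) = 204 and the supply price is 188 + 2(2) = 192.
Deadweight loss is the triangle between the curves from 2 to 3.8462: (1/2)(204 - 192)(3.8462 - 2) = 11.0769.

11.08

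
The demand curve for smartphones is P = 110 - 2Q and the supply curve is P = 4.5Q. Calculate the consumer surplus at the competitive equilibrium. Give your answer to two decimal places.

286.39

Setting demand equal to supply, 110 = 6.5Q, so Q* = 16.9231 and P* = 76.1538.
The demand choke price is 110, so CS = (1/2)(Q*)(110 - P*) = (1/2)(16.9231)(33.8462) = 286.3905.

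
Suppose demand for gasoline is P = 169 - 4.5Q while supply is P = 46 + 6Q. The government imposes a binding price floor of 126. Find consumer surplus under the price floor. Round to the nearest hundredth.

Free-market equilibrium: 169 - 4.5Q = 46 + 6Q gives Q* = 11.7143, P* = 116.2857.
At P = 126, buyers demand (169 - 126)/4.5 = 9.5556 while sellers would supply more, so the quantity traded is 9.5556 at price 126.
CS is the triangle under demand above 126: (1/2)(9.5556)(169 - 126) = 205.4444.

205.44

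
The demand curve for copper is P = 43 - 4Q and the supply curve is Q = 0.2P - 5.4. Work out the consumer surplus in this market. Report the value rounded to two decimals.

Rewriting supply in inverse form: P = 27 + 5Q.
Set 43 - 4Q = 27 + 5Q, which gives 16 = 9Q, so Q* = 1.7778 and P* = 43 - 4(1.7778) = 35.8889.
CS is the area between the demand curve and P* from 0 to Q*: (1/2)(1.7778)(7.1111) = 6.321.

6.32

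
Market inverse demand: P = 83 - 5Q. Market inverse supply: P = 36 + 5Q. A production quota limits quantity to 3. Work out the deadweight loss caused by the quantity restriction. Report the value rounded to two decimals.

14.45

Without the quota, 83 - 5Q = 36 + 5Q gives Q* = 4.7.
At Q = 3 the demand price is 83 - 5(3) = 68 and the supply price is 36 + 5(3) = 51.
Deadweight loss is the triangle between the curves from 3 to 4.7: (1/2)(68 - 51)(4.7 - 3) = 14.45.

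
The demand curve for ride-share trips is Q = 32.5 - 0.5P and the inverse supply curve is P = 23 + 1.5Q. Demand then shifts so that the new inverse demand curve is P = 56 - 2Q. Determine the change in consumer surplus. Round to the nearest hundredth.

-55.10

Rewriting demand in inverse form: P = 65 - 2Q.
Initial equilibrium: Q_0 = 12, P_0 = 41; CS_0 = (1/2)(12)(24) = 144, PS_0 = (1/2)(12)(18) = 108.
New equilibrium: 56 - 2Q = 23 + 1.5Q gives Q_1 = 9.4286, P_1 = 37.1429; CS_1 = 88.898, PS_1 = 66.6735.
Change in consumer surplus = 88.898 - 144 = -55.102.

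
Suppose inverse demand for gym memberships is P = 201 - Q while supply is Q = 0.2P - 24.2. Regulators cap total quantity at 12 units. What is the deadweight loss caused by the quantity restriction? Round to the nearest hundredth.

5.33

Rewriting supply in inverse form: P = 121 + 5Q.
Unrestricted equilibrium: Q* = (201 - 121)/(1 + 5) = 13.3333.
At Q = 12 the demand price is 201 - (12) = 189 and the supply price is 121 + 5(12) = 181.
Deadweight loss is the triangle between the curves from 12 to 13.3333: (1/2)(189 - 181)(13.3333 - 12) = 5.3333.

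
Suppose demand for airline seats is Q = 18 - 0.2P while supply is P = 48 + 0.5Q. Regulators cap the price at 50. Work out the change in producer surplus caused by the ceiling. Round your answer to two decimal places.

Rewriting demand in inverse form: P = 90 - 5Q.
Without the control, 90 - 5Q = 48 + 0.5Q so Q* = 7.6364 and P* = 51.8182.
At the ceiling price 50, quantity supplied is (50 - 48)/0.5 = 4; supply is the short side, so Q = 4 trades at P = 50.
PS goes from (1/2)(7.6364)(3.8182) = 14.5785 to 4 (computed as (50 - 48)(4) - (1/2)(0.5)(4)^2), a change of -10.5785.

-10.58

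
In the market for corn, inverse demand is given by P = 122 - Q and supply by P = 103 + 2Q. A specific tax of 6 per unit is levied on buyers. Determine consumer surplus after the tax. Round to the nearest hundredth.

9.39

Without the tax, 122 - Q = 103 + 2Q so Q* = 6.3333 and P* = 115.6667.
A tax on buyers shifts demand down by 6: (122 - 6) - Q = 103 + 2Q, so Q_t = 4.3333. Buyers pay P_b = 117.6667; sellers receive P_s = P_b - 6 = 111.6667.
CS = (1/2)(Q_t)(122 - P_b) = (1/2)(4.3333)(4.3333) = 9.3889.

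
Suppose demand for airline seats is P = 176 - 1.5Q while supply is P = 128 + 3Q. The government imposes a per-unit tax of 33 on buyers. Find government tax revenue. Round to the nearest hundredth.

Without the tax, 176 - 1.5Q = 128 + 3Q so Q* = 10.6667 and P* = 160.
A tax on buyers shifts demand down by 33: (176 - 33) - 1.5Q = 128 + 3Q, so Q_t = 3.3333. Buyers pay P_b = 171; sellers receive P_s = P_b - 33 = 138.
Tax revenue = t x Q_t = 33 x 3.3333 = 110.

110.00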